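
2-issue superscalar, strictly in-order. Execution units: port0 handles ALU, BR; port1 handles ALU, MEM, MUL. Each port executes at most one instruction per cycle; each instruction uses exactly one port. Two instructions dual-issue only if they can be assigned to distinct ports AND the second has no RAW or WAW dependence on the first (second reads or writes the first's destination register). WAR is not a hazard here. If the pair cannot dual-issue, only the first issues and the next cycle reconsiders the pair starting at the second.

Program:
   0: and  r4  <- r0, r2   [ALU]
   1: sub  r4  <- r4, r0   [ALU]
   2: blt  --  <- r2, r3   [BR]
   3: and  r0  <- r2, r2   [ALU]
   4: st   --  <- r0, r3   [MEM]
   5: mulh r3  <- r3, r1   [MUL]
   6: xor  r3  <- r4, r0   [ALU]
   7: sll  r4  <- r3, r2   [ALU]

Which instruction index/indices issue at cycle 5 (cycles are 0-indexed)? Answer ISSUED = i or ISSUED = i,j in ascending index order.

ISSUED = 6

t=0 i0:and.ALU ; RAW+WAW r4
t=1 i1/i2:sub.ALU blt.BR ; 2-wide
t=2 i3:and.ALU ; RAW r0
t=3 i4:st.MEM ; no-port MEM/MUL
t=4 i5:mulh.MUL ; WAW r3
t=5 i6:xor.ALU ; RAW r3
t=6 i7:sll.ALU ; tail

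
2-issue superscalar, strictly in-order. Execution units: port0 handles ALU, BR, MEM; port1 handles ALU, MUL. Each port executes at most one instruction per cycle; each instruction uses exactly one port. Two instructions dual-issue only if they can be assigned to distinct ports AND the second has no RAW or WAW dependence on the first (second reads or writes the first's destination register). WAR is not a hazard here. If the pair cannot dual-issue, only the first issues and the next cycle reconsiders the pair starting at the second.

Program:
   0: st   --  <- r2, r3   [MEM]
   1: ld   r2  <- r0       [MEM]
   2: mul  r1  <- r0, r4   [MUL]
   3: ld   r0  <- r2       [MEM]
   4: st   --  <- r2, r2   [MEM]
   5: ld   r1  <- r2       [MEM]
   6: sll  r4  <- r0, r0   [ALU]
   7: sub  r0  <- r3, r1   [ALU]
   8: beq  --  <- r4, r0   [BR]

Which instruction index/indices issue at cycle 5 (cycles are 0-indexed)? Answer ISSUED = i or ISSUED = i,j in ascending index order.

c0: i0 st.MEM  no-port MEM/MEM
c1: i1+i2 ld.MEM;mul.MUL  pair
c2: i3 ld.MEM  no-port MEM/MEM
c3: i4 st.MEM  no-port MEM/MEM
c4: i5+i6 ld.MEM;sll.ALU  pair
c5: i7 sub.ALU  RAW r0
c6: i8 beq.BR  tail

ISSUED = 7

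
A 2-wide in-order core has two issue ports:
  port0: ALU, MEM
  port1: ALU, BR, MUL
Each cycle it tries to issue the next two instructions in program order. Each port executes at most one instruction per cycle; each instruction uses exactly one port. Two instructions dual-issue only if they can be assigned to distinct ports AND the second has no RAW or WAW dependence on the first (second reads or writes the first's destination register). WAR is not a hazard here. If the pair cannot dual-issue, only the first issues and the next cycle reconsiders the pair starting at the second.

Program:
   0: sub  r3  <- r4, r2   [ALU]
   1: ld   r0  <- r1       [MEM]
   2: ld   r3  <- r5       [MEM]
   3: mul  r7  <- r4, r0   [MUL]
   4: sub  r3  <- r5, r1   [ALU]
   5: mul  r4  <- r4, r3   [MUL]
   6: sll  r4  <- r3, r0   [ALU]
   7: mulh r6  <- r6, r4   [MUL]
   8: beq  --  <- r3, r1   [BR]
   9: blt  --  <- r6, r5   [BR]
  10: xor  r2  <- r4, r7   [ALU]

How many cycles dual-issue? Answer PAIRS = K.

[0] i0&i1  sub+ld  -- pair
[1] i2&i3  ld+mul  -- pair
[2] i4  sub  -- RAW r3
[3] i5  mul  -- WAW r4
[4] i6  sll  -- RAW r4
[5] i7  mulh  -- no-port MUL/BR
[6] i8  beq  -- no-port BR/BR
[7] i9&i10  blt+xor  -- pair

PAIRS = 3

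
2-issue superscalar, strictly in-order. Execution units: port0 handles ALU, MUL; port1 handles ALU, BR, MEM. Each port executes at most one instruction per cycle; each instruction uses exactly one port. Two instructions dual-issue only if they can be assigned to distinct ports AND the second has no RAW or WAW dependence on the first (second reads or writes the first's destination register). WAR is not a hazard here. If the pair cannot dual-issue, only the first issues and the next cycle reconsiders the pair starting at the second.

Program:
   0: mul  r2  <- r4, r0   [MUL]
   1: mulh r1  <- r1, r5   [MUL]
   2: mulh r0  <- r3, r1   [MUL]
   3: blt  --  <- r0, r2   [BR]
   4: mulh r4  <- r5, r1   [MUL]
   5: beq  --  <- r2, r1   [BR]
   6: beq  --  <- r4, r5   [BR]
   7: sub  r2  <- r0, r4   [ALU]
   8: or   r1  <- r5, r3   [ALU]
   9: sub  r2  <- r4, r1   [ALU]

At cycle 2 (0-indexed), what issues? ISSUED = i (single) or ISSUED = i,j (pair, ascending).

ISSUED = 2

0. mul @i0  | no-port MUL/MUL
1. mulh @i1  | no-port MUL/MUL
2. mulh @i2  | RAW r0
3. blt;mulh @i3,i4  | dual
4. beq @i5  | no-port BR/BR
5. beq;sub @i6,i7  | dual
6. or @i8  | RAW r1
7. sub @i9  | tail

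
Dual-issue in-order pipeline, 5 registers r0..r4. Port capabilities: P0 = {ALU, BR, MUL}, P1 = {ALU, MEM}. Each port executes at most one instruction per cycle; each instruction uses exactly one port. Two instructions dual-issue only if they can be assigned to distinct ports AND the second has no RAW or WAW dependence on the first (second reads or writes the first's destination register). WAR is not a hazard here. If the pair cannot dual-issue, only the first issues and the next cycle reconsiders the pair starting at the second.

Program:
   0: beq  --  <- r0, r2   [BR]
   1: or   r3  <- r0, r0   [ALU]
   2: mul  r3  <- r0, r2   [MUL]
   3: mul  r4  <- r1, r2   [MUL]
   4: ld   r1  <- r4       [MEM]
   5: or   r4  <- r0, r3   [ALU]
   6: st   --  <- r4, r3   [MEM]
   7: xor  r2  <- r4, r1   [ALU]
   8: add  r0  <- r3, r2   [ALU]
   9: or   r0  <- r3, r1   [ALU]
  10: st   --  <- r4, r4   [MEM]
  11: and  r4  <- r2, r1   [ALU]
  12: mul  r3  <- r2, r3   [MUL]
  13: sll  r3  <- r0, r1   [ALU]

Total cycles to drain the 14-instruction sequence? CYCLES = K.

  cy0 -> i0+i1 (beq.BR or.ALU) dual
  cy1 -> i2 (mul.MUL) no-port MUL/MUL
  cy2 -> i3 (mul.MUL) RAW r4
  cy3 -> i4+i5 (ld.MEM or.ALU) dual
  cy4 -> i6+i7 (st.MEM xor.ALU) dual
  cy5 -> i8 (add.ALU) WAW r0
  cy6 -> i9+i10 (or.ALU st.MEM) dual
  cy7 -> i11+i12 (and.ALU mul.MUL) dual
  cy8 -> i13 (sll.ALU) tail

CYCLES = 9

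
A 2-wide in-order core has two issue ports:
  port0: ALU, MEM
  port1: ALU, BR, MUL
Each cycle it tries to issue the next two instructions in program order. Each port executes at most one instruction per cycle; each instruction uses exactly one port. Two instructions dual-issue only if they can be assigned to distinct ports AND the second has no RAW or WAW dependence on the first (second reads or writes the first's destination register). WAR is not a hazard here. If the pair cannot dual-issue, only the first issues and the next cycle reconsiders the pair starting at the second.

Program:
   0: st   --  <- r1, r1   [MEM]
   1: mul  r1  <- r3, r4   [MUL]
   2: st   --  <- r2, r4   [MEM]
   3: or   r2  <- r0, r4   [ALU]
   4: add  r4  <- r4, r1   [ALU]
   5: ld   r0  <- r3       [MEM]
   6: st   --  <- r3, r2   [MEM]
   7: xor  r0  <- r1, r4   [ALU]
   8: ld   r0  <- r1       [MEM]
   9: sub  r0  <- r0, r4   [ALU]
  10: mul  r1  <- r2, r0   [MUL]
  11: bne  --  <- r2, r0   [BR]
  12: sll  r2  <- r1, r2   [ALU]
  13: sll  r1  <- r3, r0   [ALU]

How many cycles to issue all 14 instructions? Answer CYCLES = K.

t=0 i0/i1:st.MEM/mul.MUL ; 2-wide
t=1 i2/i3:st.MEM/or.ALU ; 2-wide
t=2 i4/i5:add.ALU/ld.MEM ; 2-wide
t=3 i6/i7:st.MEM/xor.ALU ; 2-wide
t=4 i8:ld.MEM ; RAW+WAW r0
t=5 i9:sub.ALU ; RAW r0
t=6 i10:mul.MUL ; no-port MUL/BR
t=7 i11/i12:bne.BR/sll.ALU ; 2-wide
t=8 i13:sll.ALU ; tail

CYCLES = 9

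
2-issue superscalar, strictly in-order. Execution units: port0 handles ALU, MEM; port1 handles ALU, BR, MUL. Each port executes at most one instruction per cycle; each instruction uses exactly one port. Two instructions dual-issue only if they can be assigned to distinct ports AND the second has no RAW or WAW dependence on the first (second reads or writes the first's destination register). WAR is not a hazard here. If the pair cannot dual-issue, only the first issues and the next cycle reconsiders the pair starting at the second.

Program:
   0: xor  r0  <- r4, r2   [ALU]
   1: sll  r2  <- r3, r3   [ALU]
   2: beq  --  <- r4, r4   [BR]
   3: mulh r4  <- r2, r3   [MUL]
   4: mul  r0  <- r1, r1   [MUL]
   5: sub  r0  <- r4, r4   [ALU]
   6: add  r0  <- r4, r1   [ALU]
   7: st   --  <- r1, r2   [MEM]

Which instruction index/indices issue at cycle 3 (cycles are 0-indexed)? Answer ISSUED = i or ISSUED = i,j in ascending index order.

[0] i0+i1  xor.ALU;sll.ALU  -- pair
[1] i2  beq.BR  -- no-port BR/MUL
[2] i3  mulh.MUL  -- no-port MUL/MUL
[3] i4  mul.MUL  -- WAW r0
[4] i5  sub.ALU  -- WAW r0
[5] i6+i7  add.ALU;st.MEM  -- pair

ISSUED = 4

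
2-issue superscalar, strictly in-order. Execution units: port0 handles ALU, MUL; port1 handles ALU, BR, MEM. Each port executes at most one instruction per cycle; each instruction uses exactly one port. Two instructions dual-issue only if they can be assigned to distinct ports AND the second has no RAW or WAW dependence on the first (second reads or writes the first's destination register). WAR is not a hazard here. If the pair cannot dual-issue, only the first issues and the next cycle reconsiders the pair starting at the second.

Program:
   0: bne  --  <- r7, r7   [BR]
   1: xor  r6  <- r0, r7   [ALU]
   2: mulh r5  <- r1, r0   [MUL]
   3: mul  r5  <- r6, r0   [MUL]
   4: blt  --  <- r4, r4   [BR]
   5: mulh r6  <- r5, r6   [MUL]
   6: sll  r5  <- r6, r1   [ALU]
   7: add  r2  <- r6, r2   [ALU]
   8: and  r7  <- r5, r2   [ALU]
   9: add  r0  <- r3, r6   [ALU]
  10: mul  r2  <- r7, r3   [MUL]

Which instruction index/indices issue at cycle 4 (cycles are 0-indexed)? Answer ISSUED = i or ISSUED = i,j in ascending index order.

#0 head=0: bne;xor i0+i1 2-wide
#1 head=2: mulh i2 no-port MUL/MUL
#2 head=3: mul;blt i3+i4 2-wide
#3 head=5: mulh i5 RAW r6
#4 head=6: sll;add i6+i7 2-wide
#5 head=8: and;add i8+i9 2-wide
#6 head=10: mul i10 tail

ISSUED = 6,7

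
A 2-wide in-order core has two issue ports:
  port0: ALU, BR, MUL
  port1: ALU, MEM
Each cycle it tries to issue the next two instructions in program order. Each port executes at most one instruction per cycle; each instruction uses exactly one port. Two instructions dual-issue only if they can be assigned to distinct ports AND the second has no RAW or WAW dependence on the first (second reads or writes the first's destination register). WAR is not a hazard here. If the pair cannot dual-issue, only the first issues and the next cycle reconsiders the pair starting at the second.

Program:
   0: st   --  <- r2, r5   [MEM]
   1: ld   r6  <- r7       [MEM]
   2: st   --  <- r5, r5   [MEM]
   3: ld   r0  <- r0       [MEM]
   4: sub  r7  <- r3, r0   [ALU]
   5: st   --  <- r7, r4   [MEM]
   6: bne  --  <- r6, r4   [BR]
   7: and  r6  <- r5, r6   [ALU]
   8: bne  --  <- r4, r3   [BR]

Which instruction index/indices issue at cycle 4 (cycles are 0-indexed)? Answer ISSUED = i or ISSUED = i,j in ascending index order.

#0 head=0: st i0 no-port MEM/MEM
#1 head=1: ld i1 no-port MEM/MEM
#2 head=2: st i2 no-port MEM/MEM
#3 head=3: ld i3 RAW r0
#4 head=4: sub i4 RAW r7
#5 head=5: st/bne i5&i6 dual
#6 head=7: and/bne i7&i8 dual

ISSUED = 4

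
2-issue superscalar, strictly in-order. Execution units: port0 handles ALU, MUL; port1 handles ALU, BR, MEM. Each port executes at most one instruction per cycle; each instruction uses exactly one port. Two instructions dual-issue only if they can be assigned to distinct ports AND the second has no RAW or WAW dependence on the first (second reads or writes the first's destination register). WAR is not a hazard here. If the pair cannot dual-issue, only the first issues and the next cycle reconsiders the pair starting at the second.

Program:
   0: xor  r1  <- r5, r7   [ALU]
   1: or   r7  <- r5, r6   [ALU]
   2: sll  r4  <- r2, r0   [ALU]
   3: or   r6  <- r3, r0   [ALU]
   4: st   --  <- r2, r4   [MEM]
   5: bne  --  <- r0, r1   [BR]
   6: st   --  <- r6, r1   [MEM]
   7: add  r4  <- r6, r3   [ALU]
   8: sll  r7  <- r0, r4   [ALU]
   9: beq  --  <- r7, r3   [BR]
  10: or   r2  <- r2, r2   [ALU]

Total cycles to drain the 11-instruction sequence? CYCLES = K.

CYCLES = 7

#0 head=0: xor.ALU+or.ALU i0&i1 pair
#1 head=2: sll.ALU+or.ALU i2&i3 pair
#2 head=4: st.MEM i4 no-port MEM/BR
#3 head=5: bne.BR i5 no-port BR/MEM
#4 head=6: st.MEM+add.ALU i6&i7 pair
#5 head=8: sll.ALU i8 RAW r7
#6 head=9: beq.BR+or.ALU i9&i10 pair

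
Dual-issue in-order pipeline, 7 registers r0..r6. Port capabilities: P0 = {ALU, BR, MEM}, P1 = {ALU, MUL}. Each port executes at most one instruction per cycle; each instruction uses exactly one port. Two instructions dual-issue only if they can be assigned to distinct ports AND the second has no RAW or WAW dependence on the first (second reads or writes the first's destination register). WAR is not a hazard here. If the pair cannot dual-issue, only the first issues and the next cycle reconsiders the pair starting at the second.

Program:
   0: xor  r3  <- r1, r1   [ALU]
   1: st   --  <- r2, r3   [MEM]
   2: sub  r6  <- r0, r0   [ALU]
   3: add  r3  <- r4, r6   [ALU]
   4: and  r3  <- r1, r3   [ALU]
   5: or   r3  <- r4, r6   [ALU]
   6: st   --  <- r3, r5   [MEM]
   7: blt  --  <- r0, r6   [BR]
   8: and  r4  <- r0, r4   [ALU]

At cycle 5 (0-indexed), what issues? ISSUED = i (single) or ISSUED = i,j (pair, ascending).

ISSUED = 6

#0 head=0: xor.ALU i0 RAW r3
#1 head=1: st.MEM/sub.ALU i1/i2 dual
#2 head=3: add.ALU i3 RAW+WAW r3
#3 head=4: and.ALU i4 WAW r3
#4 head=5: or.ALU i5 RAW r3
#5 head=6: st.MEM i6 no-port MEM/BR
#6 head=7: blt.BR/and.ALU i7/i8 dual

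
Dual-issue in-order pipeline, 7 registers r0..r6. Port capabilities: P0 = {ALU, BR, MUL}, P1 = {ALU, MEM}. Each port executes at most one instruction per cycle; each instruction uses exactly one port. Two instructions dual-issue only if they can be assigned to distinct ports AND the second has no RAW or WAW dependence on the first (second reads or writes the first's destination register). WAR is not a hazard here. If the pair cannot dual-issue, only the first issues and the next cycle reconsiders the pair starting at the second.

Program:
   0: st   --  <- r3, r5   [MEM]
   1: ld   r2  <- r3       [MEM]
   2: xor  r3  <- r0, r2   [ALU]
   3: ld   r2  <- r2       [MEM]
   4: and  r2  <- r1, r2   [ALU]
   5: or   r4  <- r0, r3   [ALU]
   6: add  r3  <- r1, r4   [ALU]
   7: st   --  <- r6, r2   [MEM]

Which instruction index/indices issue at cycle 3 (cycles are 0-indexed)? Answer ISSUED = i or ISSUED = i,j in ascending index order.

t=0 i0:st ; no-port MEM/MEM
t=1 i1:ld ; RAW r2
t=2 i2,i3:xor;ld ; 2-wide
t=3 i4,i5:and;or ; 2-wide
t=4 i6,i7:add;st ; 2-wide

ISSUED = 4,5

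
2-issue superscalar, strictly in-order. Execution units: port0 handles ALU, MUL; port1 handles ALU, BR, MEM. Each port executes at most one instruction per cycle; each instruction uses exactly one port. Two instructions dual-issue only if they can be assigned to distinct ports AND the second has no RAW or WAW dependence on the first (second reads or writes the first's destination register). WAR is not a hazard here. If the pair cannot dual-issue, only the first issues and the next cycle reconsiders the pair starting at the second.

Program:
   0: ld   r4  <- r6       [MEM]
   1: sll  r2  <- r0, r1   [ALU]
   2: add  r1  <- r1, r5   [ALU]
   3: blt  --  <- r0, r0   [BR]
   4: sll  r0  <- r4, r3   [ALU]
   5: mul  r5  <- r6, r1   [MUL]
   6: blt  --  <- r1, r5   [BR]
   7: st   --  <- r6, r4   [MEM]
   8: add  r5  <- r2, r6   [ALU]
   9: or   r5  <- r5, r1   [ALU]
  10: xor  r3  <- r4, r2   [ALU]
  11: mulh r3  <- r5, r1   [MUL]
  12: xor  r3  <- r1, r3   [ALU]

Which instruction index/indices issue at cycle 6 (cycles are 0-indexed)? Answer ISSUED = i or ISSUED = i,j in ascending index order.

c0: i0+i1 ld.MEM+sll.ALU  pair
c1: i2+i3 add.ALU+blt.BR  pair
c2: i4+i5 sll.ALU+mul.MUL  pair
c3: i6 blt.BR  no-port BR/MEM
c4: i7+i8 st.MEM+add.ALU  pair
c5: i9+i10 or.ALU+xor.ALU  pair
c6: i11 mulh.MUL  RAW+WAW r3
c7: i12 xor.ALU  tail

ISSUED = 11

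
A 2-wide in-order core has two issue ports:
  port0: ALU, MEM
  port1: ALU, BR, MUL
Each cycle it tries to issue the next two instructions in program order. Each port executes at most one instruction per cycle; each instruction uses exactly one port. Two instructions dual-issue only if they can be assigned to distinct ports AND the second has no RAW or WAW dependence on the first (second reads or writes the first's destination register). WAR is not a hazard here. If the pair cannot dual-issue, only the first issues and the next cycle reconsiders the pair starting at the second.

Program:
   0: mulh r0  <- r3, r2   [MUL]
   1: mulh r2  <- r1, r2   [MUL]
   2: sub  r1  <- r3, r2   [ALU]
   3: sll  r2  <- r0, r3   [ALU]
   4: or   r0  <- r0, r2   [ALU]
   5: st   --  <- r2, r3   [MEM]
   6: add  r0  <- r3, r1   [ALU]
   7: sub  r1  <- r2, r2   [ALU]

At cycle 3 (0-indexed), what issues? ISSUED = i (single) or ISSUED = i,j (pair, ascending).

  cy0 -> i0 (mulh.MUL) no-port MUL/MUL
  cy1 -> i1 (mulh.MUL) RAW r2
  cy2 -> i2/i3 (sub.ALU/sll.ALU) dual
  cy3 -> i4/i5 (or.ALU/st.MEM) dual
  cy4 -> i6/i7 (add.ALU/sub.ALU) dual

ISSUED = 4,5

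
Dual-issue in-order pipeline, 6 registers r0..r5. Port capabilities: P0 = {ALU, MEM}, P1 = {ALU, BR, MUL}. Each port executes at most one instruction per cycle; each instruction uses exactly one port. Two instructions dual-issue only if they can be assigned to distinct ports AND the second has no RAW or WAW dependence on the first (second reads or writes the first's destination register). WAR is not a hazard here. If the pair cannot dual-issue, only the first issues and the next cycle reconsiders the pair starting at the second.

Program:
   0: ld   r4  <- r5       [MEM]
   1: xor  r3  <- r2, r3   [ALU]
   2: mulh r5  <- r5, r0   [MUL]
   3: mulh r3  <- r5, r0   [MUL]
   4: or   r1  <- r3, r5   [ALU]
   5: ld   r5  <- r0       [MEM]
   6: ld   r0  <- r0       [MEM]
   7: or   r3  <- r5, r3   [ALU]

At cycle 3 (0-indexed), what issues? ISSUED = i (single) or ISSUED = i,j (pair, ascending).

#0 head=0: ld;xor i0,i1 pair
#1 head=2: mulh i2 no-port MUL/MUL
#2 head=3: mulh i3 RAW r3
#3 head=4: or;ld i4,i5 pair
#4 head=6: ld;or i6,i7 pair

ISSUED = 4,5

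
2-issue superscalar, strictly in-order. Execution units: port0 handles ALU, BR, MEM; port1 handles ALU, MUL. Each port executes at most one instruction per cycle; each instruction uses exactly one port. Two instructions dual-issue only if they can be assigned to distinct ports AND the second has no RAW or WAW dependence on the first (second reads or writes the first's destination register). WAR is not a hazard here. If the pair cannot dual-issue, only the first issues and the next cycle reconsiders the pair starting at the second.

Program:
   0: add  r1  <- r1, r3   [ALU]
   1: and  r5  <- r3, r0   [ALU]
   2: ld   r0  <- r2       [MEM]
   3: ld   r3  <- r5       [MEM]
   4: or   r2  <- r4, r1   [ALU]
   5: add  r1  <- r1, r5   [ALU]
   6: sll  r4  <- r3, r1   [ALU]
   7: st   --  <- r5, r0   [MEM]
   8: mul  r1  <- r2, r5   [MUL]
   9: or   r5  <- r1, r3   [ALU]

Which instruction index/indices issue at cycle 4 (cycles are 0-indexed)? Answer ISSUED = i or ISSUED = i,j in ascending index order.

ISSUED = 6,7

  cy0 -> i0/i1 (add.ALU/and.ALU) dual
  cy1 -> i2 (ld.MEM) no-port MEM/MEM
  cy2 -> i3/i4 (ld.MEM/or.ALU) dual
  cy3 -> i5 (add.ALU) RAW r1
  cy4 -> i6/i7 (sll.ALU/st.MEM) dual
  cy5 -> i8 (mul.MUL) RAW r1
  cy6 -> i9 (or.ALU) tail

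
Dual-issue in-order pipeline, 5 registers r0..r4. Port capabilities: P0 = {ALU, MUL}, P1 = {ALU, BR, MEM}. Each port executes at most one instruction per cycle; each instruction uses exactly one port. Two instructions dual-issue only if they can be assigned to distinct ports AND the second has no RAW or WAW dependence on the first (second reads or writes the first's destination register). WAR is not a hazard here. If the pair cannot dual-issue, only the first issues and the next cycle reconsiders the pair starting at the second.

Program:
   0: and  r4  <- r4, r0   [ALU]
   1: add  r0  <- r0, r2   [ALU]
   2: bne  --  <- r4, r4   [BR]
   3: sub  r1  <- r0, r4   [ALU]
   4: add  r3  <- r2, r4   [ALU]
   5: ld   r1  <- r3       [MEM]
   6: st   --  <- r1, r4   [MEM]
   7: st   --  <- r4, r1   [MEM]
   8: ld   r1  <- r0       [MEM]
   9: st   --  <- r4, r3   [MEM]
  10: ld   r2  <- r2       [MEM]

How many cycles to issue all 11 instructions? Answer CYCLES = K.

t=0 i0,i1:and+add ; pair
t=1 i2,i3:bne+sub ; pair
t=2 i4:add ; RAW r3
t=3 i5:ld ; no-port MEM/MEM
t=4 i6:st ; no-port MEM/MEM
t=5 i7:st ; no-port MEM/MEM
t=6 i8:ld ; no-port MEM/MEM
t=7 i9:st ; no-port MEM/MEM
t=8 i10:ld ; tail

CYCLES = 9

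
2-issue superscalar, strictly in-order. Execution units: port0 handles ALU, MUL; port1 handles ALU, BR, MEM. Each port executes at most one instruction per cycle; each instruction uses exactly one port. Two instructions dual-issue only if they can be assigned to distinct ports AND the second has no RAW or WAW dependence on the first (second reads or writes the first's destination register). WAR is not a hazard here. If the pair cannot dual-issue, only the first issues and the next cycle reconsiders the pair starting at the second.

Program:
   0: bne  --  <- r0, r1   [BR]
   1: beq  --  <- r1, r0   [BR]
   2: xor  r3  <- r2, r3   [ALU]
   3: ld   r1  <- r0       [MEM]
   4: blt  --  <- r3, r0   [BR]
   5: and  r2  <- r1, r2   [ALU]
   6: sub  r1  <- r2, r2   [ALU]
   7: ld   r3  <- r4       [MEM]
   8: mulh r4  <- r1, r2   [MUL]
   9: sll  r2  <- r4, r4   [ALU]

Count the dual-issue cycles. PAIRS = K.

[0] i0  bne.BR  -- no-port BR/BR
[1] i1+i2  beq.BR;xor.ALU  -- pair
[2] i3  ld.MEM  -- no-port MEM/BR
[3] i4+i5  blt.BR;and.ALU  -- pair
[4] i6+i7  sub.ALU;ld.MEM  -- pair
[5] i8  mulh.MUL  -- RAW r4
[6] i9  sll.ALU  -- tail

PAIRS = 3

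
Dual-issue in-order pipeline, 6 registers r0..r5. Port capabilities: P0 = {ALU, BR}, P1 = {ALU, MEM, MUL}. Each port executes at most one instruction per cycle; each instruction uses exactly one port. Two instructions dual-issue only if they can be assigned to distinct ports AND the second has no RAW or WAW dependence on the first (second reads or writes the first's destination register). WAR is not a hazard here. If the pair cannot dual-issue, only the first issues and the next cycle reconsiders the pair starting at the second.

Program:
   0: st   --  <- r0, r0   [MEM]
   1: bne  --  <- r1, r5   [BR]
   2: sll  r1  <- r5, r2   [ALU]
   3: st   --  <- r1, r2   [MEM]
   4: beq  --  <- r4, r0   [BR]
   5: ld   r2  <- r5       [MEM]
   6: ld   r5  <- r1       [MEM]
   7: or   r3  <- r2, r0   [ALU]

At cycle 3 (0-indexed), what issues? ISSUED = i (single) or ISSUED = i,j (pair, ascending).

c0: i0/i1 st/bne  2-wide
c1: i2 sll  RAW r1
c2: i3/i4 st/beq  2-wide
c3: i5 ld  no-port MEM/MEM
c4: i6/i7 ld/or  2-wide

ISSUED = 5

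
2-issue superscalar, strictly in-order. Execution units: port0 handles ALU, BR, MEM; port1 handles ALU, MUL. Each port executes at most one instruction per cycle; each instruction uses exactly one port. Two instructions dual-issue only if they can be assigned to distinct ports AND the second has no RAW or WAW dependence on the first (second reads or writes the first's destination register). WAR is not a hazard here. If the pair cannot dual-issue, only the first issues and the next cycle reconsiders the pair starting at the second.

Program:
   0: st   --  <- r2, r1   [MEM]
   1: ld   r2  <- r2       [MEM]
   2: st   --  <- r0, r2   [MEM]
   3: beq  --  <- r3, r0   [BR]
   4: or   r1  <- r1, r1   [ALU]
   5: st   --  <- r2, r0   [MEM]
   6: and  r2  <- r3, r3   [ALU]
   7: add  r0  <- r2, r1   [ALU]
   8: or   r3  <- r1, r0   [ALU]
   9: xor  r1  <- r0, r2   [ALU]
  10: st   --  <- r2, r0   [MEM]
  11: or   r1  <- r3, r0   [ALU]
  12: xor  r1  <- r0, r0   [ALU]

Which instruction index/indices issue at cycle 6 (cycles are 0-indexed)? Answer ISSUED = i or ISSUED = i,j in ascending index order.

ISSUED = 8,9

  cy0 -> i0 (st) no-port MEM/MEM
  cy1 -> i1 (ld) no-port MEM/MEM
  cy2 -> i2 (st) no-port MEM/BR
  cy3 -> i3,i4 (beq+or) 2-wide
  cy4 -> i5,i6 (st+and) 2-wide
  cy5 -> i7 (add) RAW r0
  cy6 -> i8,i9 (or+xor) 2-wide
  cy7 -> i10,i11 (st+or) 2-wide
  cy8 -> i12 (xor) tail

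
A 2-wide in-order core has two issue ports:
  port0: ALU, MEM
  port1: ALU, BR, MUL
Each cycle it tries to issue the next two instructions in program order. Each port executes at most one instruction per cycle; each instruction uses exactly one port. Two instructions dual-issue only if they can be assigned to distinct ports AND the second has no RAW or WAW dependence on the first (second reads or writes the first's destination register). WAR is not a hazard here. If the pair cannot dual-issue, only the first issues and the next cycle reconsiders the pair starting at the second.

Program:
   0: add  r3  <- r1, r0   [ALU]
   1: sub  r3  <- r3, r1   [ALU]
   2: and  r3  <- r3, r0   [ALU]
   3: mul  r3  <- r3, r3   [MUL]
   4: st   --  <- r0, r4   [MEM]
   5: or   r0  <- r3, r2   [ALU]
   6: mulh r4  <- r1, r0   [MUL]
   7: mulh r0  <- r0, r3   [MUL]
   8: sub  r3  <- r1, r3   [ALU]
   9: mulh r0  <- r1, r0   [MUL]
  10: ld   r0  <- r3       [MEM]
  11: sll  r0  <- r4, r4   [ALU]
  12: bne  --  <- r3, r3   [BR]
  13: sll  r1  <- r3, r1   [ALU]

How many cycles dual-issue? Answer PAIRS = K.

  cy0 -> i0 (add.ALU) RAW+WAW r3
  cy1 -> i1 (sub.ALU) RAW+WAW r3
  cy2 -> i2 (and.ALU) RAW+WAW r3
  cy3 -> i3&i4 (mul.MUL st.MEM) dual
  cy4 -> i5 (or.ALU) RAW r0
  cy5 -> i6 (mulh.MUL) no-port MUL/MUL
  cy6 -> i7&i8 (mulh.MUL sub.ALU) dual
  cy7 -> i9 (mulh.MUL) WAW r0
  cy8 -> i10 (ld.MEM) WAW r0
  cy9 -> i11&i12 (sll.ALU bne.BR) dual
  cy10 -> i13 (sll.ALU) tail

PAIRS = 3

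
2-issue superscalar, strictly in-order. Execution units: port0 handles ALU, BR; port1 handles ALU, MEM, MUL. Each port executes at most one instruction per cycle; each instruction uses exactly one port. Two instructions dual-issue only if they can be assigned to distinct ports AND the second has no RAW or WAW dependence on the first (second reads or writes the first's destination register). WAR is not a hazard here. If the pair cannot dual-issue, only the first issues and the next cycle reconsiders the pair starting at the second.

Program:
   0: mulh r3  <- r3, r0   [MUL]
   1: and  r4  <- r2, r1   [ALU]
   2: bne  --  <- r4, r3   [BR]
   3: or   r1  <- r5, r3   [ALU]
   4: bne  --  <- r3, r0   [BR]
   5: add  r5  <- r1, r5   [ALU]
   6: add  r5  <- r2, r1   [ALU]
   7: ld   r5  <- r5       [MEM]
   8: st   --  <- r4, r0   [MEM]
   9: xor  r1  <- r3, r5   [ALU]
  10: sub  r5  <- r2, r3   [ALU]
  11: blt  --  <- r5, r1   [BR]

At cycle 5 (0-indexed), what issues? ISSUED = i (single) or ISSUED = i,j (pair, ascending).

  cy0 -> i0&i1 (mulh.MUL and.ALU) 2-wide
  cy1 -> i2&i3 (bne.BR or.ALU) 2-wide
  cy2 -> i4&i5 (bne.BR add.ALU) 2-wide
  cy3 -> i6 (add.ALU) RAW+WAW r5
  cy4 -> i7 (ld.MEM) no-port MEM/MEM
  cy5 -> i8&i9 (st.MEM xor.ALU) 2-wide
  cy6 -> i10 (sub.ALU) RAW r5
  cy7 -> i11 (blt.BR) tail

ISSUED = 8,9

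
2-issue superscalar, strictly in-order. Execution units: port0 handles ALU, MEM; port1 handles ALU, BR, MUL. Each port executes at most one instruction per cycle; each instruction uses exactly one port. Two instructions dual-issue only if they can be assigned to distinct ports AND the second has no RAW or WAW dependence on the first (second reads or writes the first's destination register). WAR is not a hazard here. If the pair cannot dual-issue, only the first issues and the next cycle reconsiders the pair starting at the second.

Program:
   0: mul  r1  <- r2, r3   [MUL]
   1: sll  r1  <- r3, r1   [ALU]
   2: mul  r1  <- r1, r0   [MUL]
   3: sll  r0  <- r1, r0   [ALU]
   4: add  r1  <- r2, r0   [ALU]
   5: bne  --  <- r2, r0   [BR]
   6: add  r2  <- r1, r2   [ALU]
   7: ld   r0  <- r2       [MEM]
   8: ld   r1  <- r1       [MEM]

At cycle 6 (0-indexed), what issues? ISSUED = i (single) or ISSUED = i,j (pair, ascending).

ISSUED = 7

c0: i0 mul  RAW+WAW r1
c1: i1 sll  RAW+WAW r1
c2: i2 mul  RAW r1
c3: i3 sll  RAW r0
c4: i4&i5 add/bne  pair
c5: i6 add  RAW r2
c6: i7 ld  no-port MEM/MEM
c7: i8 ld  tail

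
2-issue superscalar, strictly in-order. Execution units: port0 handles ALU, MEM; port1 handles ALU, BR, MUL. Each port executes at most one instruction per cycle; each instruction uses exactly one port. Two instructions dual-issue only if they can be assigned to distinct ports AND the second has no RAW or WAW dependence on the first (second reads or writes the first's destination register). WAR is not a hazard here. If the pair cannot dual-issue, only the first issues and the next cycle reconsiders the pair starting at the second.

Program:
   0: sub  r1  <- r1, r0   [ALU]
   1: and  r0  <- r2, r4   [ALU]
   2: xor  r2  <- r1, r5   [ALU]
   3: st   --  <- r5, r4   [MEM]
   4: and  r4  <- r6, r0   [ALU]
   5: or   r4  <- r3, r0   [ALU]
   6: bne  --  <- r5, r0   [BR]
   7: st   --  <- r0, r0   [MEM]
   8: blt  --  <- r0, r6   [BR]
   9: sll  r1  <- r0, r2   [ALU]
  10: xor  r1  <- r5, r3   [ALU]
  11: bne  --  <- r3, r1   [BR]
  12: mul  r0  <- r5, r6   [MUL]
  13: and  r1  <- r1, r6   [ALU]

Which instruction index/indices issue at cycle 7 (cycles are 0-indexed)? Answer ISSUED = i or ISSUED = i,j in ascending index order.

ISSUED = 11

t=0 i0+i1:sub and ; pair
t=1 i2+i3:xor st ; pair
t=2 i4:and ; WAW r4
t=3 i5+i6:or bne ; pair
t=4 i7+i8:st blt ; pair
t=5 i9:sll ; WAW r1
t=6 i10:xor ; RAW r1
t=7 i11:bne ; no-port BR/MUL
t=8 i12+i13:mul and ; pair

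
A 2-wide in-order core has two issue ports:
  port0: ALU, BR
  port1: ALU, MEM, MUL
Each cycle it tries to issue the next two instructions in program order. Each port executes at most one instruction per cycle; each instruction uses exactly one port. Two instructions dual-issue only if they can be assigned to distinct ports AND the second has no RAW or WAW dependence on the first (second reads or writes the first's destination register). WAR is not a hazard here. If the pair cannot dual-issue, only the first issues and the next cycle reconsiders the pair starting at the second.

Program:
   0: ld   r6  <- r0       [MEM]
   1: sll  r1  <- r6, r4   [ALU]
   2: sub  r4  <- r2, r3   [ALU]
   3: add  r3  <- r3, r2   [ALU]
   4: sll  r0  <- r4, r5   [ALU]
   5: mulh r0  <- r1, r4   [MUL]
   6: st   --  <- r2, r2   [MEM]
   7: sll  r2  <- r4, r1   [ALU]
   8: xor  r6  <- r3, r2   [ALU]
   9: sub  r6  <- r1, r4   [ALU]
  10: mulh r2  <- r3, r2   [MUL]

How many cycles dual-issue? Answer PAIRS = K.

t=0 i0:ld.MEM ; RAW r6
t=1 i1,i2:sll.ALU/sub.ALU ; 2-wide
t=2 i3,i4:add.ALU/sll.ALU ; 2-wide
t=3 i5:mulh.MUL ; no-port MUL/MEM
t=4 i6,i7:st.MEM/sll.ALU ; 2-wide
t=5 i8:xor.ALU ; WAW r6
t=6 i9,i10:sub.ALU/mulh.MUL ; 2-wide

PAIRS = 4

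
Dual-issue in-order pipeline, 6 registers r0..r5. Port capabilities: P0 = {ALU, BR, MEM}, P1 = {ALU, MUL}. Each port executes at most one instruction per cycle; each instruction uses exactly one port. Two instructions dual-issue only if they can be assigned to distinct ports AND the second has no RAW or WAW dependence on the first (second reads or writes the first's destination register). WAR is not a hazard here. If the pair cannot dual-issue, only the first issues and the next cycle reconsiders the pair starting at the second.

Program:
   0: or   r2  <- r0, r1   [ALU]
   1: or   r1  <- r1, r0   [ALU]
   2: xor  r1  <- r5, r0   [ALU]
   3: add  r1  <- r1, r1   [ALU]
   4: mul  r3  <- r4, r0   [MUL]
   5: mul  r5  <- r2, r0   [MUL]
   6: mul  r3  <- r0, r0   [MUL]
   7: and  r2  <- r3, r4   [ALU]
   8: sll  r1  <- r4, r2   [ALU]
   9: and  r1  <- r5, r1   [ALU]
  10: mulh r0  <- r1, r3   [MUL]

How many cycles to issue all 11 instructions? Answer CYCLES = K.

t=0 i0&i1:or.ALU+or.ALU ; pair
t=1 i2:xor.ALU ; RAW+WAW r1
t=2 i3&i4:add.ALU+mul.MUL ; pair
t=3 i5:mul.MUL ; no-port MUL/MUL
t=4 i6:mul.MUL ; RAW r3
t=5 i7:and.ALU ; RAW r2
t=6 i8:sll.ALU ; RAW+WAW r1
t=7 i9:and.ALU ; RAW r1
t=8 i10:mulh.MUL ; tail

CYCLES = 9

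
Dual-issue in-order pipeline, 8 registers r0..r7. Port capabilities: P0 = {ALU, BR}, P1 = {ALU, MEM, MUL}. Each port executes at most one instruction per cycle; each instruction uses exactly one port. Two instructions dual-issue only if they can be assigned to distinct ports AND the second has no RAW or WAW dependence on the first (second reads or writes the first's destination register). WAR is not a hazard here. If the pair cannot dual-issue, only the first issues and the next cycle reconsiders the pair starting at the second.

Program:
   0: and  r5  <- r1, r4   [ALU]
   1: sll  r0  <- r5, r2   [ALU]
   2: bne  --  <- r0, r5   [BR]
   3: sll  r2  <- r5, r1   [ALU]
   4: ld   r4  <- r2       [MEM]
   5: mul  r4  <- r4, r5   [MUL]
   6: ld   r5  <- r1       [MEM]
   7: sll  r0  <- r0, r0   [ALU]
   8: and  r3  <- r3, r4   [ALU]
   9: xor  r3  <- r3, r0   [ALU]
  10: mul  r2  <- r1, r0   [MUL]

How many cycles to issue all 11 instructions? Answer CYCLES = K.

CYCLES = 8

#0 head=0: and i0 RAW r5
#1 head=1: sll i1 RAW r0
#2 head=2: bne;sll i2&i3 2-wide
#3 head=4: ld i4 no-port MEM/MUL
#4 head=5: mul i5 no-port MUL/MEM
#5 head=6: ld;sll i6&i7 2-wide
#6 head=8: and i8 RAW+WAW r3
#7 head=9: xor;mul i9&i10 2-wide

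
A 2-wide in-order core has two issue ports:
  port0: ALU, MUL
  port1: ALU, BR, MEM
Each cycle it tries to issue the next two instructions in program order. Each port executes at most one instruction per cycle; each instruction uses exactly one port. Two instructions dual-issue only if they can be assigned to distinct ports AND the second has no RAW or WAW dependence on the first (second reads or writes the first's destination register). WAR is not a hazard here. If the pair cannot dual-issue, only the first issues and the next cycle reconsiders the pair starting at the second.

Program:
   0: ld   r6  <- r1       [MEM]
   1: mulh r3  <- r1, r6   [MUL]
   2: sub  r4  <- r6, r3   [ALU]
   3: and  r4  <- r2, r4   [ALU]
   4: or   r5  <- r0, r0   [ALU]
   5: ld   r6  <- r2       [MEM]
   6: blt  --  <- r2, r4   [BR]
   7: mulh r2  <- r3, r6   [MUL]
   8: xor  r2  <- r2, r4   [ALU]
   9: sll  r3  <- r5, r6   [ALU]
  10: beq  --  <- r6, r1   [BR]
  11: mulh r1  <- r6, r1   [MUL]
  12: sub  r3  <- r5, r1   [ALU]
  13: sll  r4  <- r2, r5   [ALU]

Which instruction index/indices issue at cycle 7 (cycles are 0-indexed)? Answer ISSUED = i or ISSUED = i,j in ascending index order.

ISSUED = 10,11

c0: i0 ld.MEM  RAW r6
c1: i1 mulh.MUL  RAW r3
c2: i2 sub.ALU  RAW+WAW r4
c3: i3&i4 and.ALU or.ALU  pair
c4: i5 ld.MEM  no-port MEM/BR
c5: i6&i7 blt.BR mulh.MUL  pair
c6: i8&i9 xor.ALU sll.ALU  pair
c7: i10&i11 beq.BR mulh.MUL  pair
c8: i12&i13 sub.ALU sll.ALU  pair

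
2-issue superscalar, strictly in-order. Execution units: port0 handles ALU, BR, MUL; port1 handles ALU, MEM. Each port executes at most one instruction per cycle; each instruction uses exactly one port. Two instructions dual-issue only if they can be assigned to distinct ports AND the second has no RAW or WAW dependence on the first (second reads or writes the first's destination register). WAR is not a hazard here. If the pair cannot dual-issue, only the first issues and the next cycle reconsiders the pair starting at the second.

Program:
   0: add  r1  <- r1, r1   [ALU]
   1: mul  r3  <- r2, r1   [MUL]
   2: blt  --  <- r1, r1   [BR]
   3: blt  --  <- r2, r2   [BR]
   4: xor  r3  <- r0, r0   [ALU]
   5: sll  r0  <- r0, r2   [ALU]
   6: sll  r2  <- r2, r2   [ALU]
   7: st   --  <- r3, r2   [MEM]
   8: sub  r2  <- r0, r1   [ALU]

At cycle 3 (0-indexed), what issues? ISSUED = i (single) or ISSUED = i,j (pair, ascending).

ISSUED = 3,4

#0 head=0: add i0 RAW r1
#1 head=1: mul i1 no-port MUL/BR
#2 head=2: blt i2 no-port BR/BR
#3 head=3: blt;xor i3,i4 2-wide
#4 head=5: sll;sll i5,i6 2-wide
#5 head=7: st;sub i7,i8 2-wide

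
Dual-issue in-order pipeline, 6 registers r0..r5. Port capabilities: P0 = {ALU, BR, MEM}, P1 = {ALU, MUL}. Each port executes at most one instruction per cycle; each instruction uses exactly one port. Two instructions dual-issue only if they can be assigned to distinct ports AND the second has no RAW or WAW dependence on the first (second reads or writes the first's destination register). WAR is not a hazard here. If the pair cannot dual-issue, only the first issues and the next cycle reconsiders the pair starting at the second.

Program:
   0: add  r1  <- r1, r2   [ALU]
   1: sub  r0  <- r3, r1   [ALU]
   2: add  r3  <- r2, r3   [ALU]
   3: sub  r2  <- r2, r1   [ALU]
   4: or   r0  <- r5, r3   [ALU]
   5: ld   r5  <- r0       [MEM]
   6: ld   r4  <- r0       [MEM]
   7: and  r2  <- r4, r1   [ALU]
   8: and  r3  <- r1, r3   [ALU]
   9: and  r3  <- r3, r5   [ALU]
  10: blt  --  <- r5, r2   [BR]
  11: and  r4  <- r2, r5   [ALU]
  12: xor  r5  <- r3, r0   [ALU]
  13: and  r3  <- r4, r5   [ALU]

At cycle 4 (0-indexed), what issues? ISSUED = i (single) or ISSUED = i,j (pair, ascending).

t=0 i0:add ; RAW r1
t=1 i1/i2:sub add ; dual
t=2 i3/i4:sub or ; dual
t=3 i5:ld ; no-port MEM/MEM
t=4 i6:ld ; RAW r4
t=5 i7/i8:and and ; dual
t=6 i9/i10:and blt ; dual
t=7 i11/i12:and xor ; dual
t=8 i13:and ; tail

ISSUED = 6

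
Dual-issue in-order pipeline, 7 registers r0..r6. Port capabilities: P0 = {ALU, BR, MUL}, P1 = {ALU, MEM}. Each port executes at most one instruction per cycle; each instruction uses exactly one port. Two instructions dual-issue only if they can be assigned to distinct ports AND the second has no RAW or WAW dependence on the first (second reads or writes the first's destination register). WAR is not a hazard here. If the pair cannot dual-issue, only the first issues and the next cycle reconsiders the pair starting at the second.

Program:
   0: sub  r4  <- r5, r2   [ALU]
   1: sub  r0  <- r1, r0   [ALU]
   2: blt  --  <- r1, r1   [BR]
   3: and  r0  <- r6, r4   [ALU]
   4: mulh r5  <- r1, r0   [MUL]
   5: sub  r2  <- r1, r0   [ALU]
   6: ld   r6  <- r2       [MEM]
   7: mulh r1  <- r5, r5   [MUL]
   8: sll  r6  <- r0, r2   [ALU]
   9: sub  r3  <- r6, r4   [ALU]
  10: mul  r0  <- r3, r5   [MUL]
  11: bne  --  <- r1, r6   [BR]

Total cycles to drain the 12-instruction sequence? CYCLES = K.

#0 head=0: sub sub i0&i1 pair
#1 head=2: blt and i2&i3 pair
#2 head=4: mulh sub i4&i5 pair
#3 head=6: ld mulh i6&i7 pair
#4 head=8: sll i8 RAW r6
#5 head=9: sub i9 RAW r3
#6 head=10: mul i10 no-port MUL/BR
#7 head=11: bne i11 tail

CYCLES = 8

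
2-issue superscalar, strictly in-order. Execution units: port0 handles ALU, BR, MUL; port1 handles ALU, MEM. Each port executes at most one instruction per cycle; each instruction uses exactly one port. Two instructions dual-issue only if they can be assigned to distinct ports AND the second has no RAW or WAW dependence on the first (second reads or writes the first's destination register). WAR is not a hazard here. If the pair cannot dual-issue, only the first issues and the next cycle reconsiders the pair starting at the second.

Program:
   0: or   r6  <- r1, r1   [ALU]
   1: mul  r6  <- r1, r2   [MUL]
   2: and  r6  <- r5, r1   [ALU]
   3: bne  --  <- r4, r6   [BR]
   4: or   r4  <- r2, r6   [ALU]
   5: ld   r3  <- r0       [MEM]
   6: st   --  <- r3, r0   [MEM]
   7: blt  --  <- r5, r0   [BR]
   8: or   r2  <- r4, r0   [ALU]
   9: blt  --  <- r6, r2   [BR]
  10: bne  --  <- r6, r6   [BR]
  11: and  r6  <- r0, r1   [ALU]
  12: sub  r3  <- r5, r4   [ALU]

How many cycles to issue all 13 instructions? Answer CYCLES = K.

CYCLES = 10

0. or @i0  | WAW r6
1. mul @i1  | WAW r6
2. and @i2  | RAW r6
3. bne or @i3&i4  | dual
4. ld @i5  | no-port MEM/MEM
5. st blt @i6&i7  | dual
6. or @i8  | RAW r2
7. blt @i9  | no-port BR/BR
8. bne and @i10&i11  | dual
9. sub @i12  | tail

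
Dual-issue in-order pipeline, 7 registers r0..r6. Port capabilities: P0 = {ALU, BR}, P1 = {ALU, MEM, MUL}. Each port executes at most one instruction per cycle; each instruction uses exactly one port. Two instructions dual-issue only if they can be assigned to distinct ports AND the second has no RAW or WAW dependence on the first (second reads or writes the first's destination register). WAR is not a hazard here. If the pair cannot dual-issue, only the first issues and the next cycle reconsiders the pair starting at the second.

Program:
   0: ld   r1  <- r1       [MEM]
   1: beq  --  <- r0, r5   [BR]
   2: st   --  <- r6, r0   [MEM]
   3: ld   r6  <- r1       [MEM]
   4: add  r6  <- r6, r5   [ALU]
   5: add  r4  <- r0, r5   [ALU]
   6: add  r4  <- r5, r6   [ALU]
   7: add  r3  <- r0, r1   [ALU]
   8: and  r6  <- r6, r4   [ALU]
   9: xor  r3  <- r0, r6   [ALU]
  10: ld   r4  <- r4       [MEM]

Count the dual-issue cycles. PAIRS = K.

0. ld.MEM/beq.BR @i0/i1  | pair
1. st.MEM @i2  | no-port MEM/MEM
2. ld.MEM @i3  | RAW+WAW r6
3. add.ALU/add.ALU @i4/i5  | pair
4. add.ALU/add.ALU @i6/i7  | pair
5. and.ALU @i8  | RAW r6
6. xor.ALU/ld.MEM @i9/i10  | pair

PAIRS = 4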